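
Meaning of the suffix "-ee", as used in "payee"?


Suffix: -ee
Example: payee = pay + -ee
Meaning = one who receives


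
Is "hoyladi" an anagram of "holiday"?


Word 1: "holiday" → sorted: adhiloy
Word 2: "hoyladi" → sorted: adhiloy
Same letters? adhiloy == adhiloy
Anagram = Yes


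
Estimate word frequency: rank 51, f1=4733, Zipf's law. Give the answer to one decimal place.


Zipf's law: f(r) = f(1) / r
f(1) = 4733
f(51) = 4733 / 51
= 92.8 occurrences


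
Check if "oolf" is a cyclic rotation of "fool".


Word: "fool", Candidate: "oolf"
Method: check if candidate is substring of word+word
"foolfool" contains "oolf"? Yes
Is rotation = Yes


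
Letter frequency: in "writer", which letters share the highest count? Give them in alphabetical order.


Word: "writer"
Letter counts:
  'e': 1
  'i': 1
  'r': 2
  't': 1
  'w': 1
Maximum count = 2
Most frequent = 'r' (2 times each)


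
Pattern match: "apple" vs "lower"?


Pattern of "apple": [0, 1, 1, 2, 3]
Pattern of "lower": [0, 1, 2, 3, 4]
Patterns do not match
Same pattern = No


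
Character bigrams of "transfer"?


Word: "transfer" (length 8)
Number of bigrams = 8 - 2 + 1 = 7
  Position 0: "tr"
  Position 1: "ra"
  Position 2: "an"
  Position 3: "ns"
  Position 4: "sf"
  Position 5: "fe"
  Position 6: "er"
Bigrams = "tr", "ra", "an", "ns", "sf", "fe", "er"


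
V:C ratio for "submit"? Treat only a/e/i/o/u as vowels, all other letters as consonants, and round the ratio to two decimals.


Word: "submit"
Vowels (a,e,i,o,u): 2
Consonants: 4
Ratio = 2/4
= 0.50


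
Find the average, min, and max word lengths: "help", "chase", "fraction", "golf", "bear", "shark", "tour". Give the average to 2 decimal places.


Lengths: "help"=4, "chase"=5, "fraction"=8, "golf"=4, "bear"=4, "shark"=5, "tour"=4
Sum = 34, Count = 7
Average = 34/7 = 4.86
= avg=4.86, min=4, max=8


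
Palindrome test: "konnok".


Word: "konnok"
Reversed: "konnok"
Forward == Backward? konnok == konnok
Palindrome = Yes


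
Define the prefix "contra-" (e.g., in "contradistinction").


Prefix: contra-
Example: contradistinction (contra- + distinction)
Meaning = against


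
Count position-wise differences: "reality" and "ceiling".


Comparing character by character (same length = 7):
  Pos 0: 'r' vs 'c' !=
  Pos 1: 'e' vs 'e' =
  Pos 2: 'a' vs 'i' !=
  Pos 3: 'l' vs 'l' =
  Pos 4: 'i' vs 'i' =
  Pos 5: 't' vs 'n' !=
  Pos 6: 'y' vs 'g' !=
Hamming distance = 4


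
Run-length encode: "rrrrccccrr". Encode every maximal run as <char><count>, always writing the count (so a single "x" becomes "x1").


String: "rrrrccccrr"
Scanning for consecutive runs:
  'r' x 4
  'c' x 4
  'r' x 2
RLE = "r4c4r2"


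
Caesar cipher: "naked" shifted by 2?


Word: "naked"
Shift: 2
Each letter → (letter + shift) mod 26:
  'n' (13) + 2 = 15 → 'p'
  'a' (0) + 2 = 2 → 'c'
  'k' (10) + 2 = 12 → 'm'
  'e' (4) + 2 = 6 → 'g'
  'd' (3) + 2 = 5 → 'f'
Result = "pcmgf"


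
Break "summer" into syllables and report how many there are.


Word: "summer"
Syllable breakdown: sum-mer
Counting: 2 parts
= 2 syllables


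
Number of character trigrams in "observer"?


Word: "observer" (length 8)
Number of 3-grams = length - 3 + 1 = 8 - 3 + 1
= 6


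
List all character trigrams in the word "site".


Word: "site" (length 4)
Number of trigrams = 4 - 3 + 1 = 2
  Position 0: "sit"
  Position 1: "ite"
Trigrams = "sit", "ite"


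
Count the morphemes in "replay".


Word: "replay"
Morphemes: re- + play
Each morpheme carries meaning
= 2 morphemes


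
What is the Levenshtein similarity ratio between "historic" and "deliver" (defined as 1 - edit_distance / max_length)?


Word 1: "historic" (length 8)
Word 2: "deliver" (length 7)
One optimal edit sequence:
  1. delete 'h'  (+1)
  2. substitute 'i' -> 'd'  (+1)
  3. substitute 's' -> 'e'  (+1)
  4. substitute 't' -> 'l'  (+1)
  5. substitute 'o' -> 'i'  (+1)
  6. substitute 'r' -> 'v'  (+1)
  7. substitute 'i' -> 'e'  (+1)
  8. substitute 'c' -> 'r'  (+1)
Edit distance = 8
Max length = max(8, 7) = 8
Similarity = 1 - 8/8
= 0.0000


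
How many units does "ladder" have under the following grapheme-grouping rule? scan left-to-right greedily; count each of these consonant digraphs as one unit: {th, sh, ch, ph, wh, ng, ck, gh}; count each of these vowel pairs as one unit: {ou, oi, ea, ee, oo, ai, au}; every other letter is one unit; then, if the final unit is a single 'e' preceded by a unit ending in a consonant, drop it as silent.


Word: "ladder" (6 letters)
Left-to-right scan:
  [1] 'l' (letter)
  [2] 'a' (letter)
  [3] 'd' (letter)
  [4] 'd' (letter)
  [5] 'e' (letter)
  [6] 'r' (letter)
Units from scan: 6
Sound units = 6 units


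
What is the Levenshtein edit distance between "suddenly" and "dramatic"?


Word 1: "suddenly" (length 8)
Word 2: "dramatic" (length 8)
One optimal edit sequence (insert/delete/substitute each cost 1):
  1. substitute 's' -> 'd'  (+1)
  2. substitute 'u' -> 'r'  (+1)
  3. substitute 'd' -> 'a'  (+1)
  4. substitute 'd' -> 'm'  (+1)
  5. substitute 'e' -> 'a'  (+1)
  6. substitute 'n' -> 't'  (+1)
  7. substitute 'l' -> 'i'  (+1)
  8. substitute 'y' -> 'c'  (+1)
Total edit operations: 8
Edit distance = 8


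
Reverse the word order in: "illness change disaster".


Original: "illness change disaster"
Words (1..n): illness | change | disaster
Reversed (n..1): disaster | change | illness
Result = "disaster change illness"


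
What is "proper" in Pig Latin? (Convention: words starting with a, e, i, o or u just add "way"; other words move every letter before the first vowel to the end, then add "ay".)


Word: "proper"
Starts with consonant(s) → move to end, add 'ay'
Consonant cluster: "pr"
Pig Latin = "operpray"


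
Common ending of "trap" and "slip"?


Word 1: "trap"
Word 2: "slip"
Comparing from end:
  Pos -1: 'p' == 'p'
  Pos -2: 'a' != 'i' (stop)
LCS = "p" (length 1)


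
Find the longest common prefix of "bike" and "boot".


Word 1: "bike"
Word 2: "boot"
Comparing from start:
  Pos 0: 'b' == 'b'
  Pos 1: 'i' != 'o' (stop)
LCP = "b" (length 1)


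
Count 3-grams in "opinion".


Word: "opinion" (length 7)
Number of 3-grams = length - 3 + 1 = 7 - 3 + 1
= 5


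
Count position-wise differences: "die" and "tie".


Comparing character by character (same length = 3):
  Pos 0: 'd' vs 't' !=
  Pos 1: 'i' vs 'i' =
  Pos 2: 'e' vs 'e' =
Hamming distance = 1


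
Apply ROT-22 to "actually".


Word: "actually"
Shift: 22
Each letter → (letter + shift) mod 26:
  'a' (0) + 22 = 22 → 'w'
  'c' (2) + 22 = 24 → 'y'
  't' (19) + 22 = 15 → 'p'
  'u' (20) + 22 = 16 → 'q'
  'a' (0) + 22 = 22 → 'w'
  'l' (11) + 22 = 7 → 'h'
  'l' (11) + 22 = 7 → 'h'
  'y' (24) + 22 = 20 → 'u'
Result = "wypqwhhu"


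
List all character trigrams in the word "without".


Word: "without" (length 7)
Number of trigrams = 7 - 3 + 1 = 5
  Position 0: "wit"
  Position 1: "ith"
  Position 2: "tho"
  Position 3: "hou"
  Position 4: "out"
Trigrams = "wit", "ith", "tho", "hou", "out"


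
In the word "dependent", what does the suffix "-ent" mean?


Suffix: -ent
Example: dependent = depend + -ent
Meaning = one who / that which


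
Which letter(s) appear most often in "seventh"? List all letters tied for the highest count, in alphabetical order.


Word: "seventh"
Letter counts:
  'e': 2
  'h': 1
  'n': 1
  's': 1
  't': 1
  'v': 1
Maximum count = 2
Most frequent = 'e' (2 times each)


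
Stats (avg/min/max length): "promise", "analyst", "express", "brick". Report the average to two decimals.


Lengths: "promise"=7, "analyst"=7, "express"=7, "brick"=5
Sum = 26, Count = 4
Average = 26/4 = 6.50
= avg=6.50, min=5, max=7


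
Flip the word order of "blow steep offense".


Original: "blow steep offense"
Words (1..n): blow | steep | offense
Reversed (n..1): offense | steep | blow
Result = "offense steep blow"


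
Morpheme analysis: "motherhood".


Word: "motherhood"
Morphemes: mother | -hood
Each morpheme carries meaning
= 2 morphemes


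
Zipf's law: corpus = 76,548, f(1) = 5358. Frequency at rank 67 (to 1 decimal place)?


Zipf's law: f(r) = f(1) / r
f(1) = 5358
f(67) = 5358 / 67
= 80.0 occurrences


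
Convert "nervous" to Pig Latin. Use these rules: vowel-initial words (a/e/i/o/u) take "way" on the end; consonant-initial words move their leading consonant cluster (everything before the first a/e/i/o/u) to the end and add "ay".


Word: "nervous"
Starts with consonant(s) → move to end, add 'ay'
Consonant cluster: "n"
Pig Latin = "ervousnay"


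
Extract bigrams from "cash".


Word: "cash" (length 4)
Number of bigrams = 4 - 2 + 1 = 3
  Position 0: "ca"
  Position 1: "as"
  Position 2: "sh"
Bigrams = "ca", "as", "sh"


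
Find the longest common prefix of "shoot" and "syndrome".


Word 1: "shoot"
Word 2: "syndrome"
Comparing from start:
  Pos 0: 's' == 's'
  Pos 1: 'h' != 'y' (stop)
LCP = "s" (length 1)


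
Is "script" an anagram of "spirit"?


Word 1: "spirit" → sorted: iiprst
Word 2: "script" → sorted: ciprst
Same letters? iiprst != ciprst
Anagram = No


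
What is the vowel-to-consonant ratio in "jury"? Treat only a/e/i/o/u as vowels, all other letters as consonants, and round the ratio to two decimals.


Word: "jury"
Vowels (a,e,i,o,u): 1
Consonants: 3
Ratio = 1/3
= 0.33


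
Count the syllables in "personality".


Word: "personality"
Syllable breakdown: per | son | al | i | ty
Counting: 5 parts
= 5 syllables


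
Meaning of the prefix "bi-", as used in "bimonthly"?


Prefix: bi-
As in: bimonthly -> bi- + monthly
Meaning = two


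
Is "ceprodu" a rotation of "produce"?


Word: "produce", Candidate: "ceprodu"
Method: check if candidate is substring of word+word
"produceproduce" contains "ceprodu"? Yes
Is rotation = Yes


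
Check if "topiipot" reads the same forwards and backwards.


Word: "topiipot"
Reversed: "topiipot"
Forward == Backward? topiipot == topiipot
Palindrome = Yes


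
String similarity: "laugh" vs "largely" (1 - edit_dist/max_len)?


Word 1: "laugh" (length 5)
Word 2: "largely" (length 7)
One optimal edit sequence:
  1. keep 'l'
  2. keep 'a'
  3. substitute 'u' -> 'r'  (+1)
  4. keep 'g'
  5. insert 'e'  (+1)
  6. insert 'l'  (+1)
  7. substitute 'h' -> 'y'  (+1)
Edit distance = 4
Max length = max(5, 7) = 7
Similarity = 1 - 4/7
= 0.4286


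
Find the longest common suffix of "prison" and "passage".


Word 1: "prison"
Word 2: "passage"
Comparing from end:
  Pos -1: 'n' != 'e' (stop)
LCS = "" (length 0)


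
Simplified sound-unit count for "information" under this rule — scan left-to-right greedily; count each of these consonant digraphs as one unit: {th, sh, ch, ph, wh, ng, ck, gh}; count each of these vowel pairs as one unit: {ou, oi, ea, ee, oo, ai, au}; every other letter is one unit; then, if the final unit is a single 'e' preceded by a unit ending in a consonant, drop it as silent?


Word: "information" (11 letters)
Left-to-right scan:
  1. 'i' (letter)
  2. 'n' (letter)
  3. 'f' (letter)
  4. 'o' (letter)
  5. 'r' (letter)
  6. 'm' (letter)
  7. 'a' (letter)
  8. 't' (letter)
  9. 'i' (letter)
  10. 'o' (letter)
  11. 'n' (letter)
Units from scan: 11
Sound units = 11 units


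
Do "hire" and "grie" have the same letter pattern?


Pattern of "hire": [0, 1, 2, 3]
Pattern of "grie": [0, 1, 2, 3]
Patterns match
Same pattern = Yes


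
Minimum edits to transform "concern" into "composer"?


Word 1: "concern" (length 7)
Word 2: "composer" (length 8)
One optimal edit sequence (insert/delete/substitute each cost 1):
  1. keep 'c'
  2. keep 'o'
  3. insert 'm'  (+1)
  4. insert 'p'  (+1)
  5. substitute 'n' -> 'o'  (+1)
  6. substitute 'c' -> 's'  (+1)
  7. keep 'e'
  8. keep 'r'
  9. delete 'n'  (+1)
Total edit operations: 5
Edit distance = 5


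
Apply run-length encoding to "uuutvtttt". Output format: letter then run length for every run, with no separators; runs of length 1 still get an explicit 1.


String: "uuutvtttt"
Scanning for consecutive runs:
  'u' x 3
  't' x 1
  'v' x 1
  't' x 4
RLE = "u3t1v1t4"


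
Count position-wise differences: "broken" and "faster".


Comparing character by character (same length = 6):
  Pos 0: 'b' vs 'f' !=
  Pos 1: 'r' vs 'a' !=
  Pos 2: 'o' vs 's' !=
  Pos 3: 'k' vs 't' !=
  Pos 4: 'e' vs 'e' =
  Pos 5: 'n' vs 'r' !=
Hamming distance = 5


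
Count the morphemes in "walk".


Word: "walk"
Morphemes: walk
Each morpheme carries meaning
= 1 morpheme


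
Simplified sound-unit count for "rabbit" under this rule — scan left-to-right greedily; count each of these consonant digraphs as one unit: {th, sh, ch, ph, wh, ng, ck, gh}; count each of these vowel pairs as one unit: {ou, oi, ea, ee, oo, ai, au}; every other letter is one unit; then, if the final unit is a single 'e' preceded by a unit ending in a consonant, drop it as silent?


Word: "rabbit" (6 letters)
Left-to-right scan:
  (1) 'r' (letter)
  (2) 'a' (letter)
  (3) 'b' (letter)
  (4) 'b' (letter)
  (5) 'i' (letter)
  (6) 't' (letter)
Units from scan: 6
Sound units = 6 units


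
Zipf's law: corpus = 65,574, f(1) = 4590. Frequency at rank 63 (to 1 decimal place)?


Zipf's law: f(r) = f(1) / r
f(1) = 4590
f(63) = 4590 / 63
= 72.9 occurrences


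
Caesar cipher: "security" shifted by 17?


Word: "security"
Shift: 17
Each letter → (letter + shift) mod 26:
  's' (18) + 17 = 9 → 'j'
  'e' (4) + 17 = 21 → 'v'
  'c' (2) + 17 = 19 → 't'
  'u' (20) + 17 = 11 → 'l'
  'r' (17) + 17 = 8 → 'i'
  'i' (8) + 17 = 25 → 'z'
  't' (19) + 17 = 10 → 'k'
  'y' (24) + 17 = 15 → 'p'
Result = "jvtlizkp"


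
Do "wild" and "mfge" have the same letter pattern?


Pattern of "wild": [0, 1, 2, 3]
Pattern of "mfge": [0, 1, 2, 3]
Patterns match
Same pattern = Yes


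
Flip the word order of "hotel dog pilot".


Original: "hotel dog pilot"
Words (1..n): hotel | dog | pilot
Reversed (n..1): pilot | dog | hotel
Result = "pilot dog hotel"


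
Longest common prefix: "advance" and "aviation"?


Word 1: "advance"
Word 2: "aviation"
Comparing from start:
  Pos 0: 'a' == 'a'
  Pos 1: 'd' != 'v' (stop)
LCP = "a" (length 1)


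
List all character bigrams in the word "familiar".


Word: "familiar" (length 8)
Number of bigrams = 8 - 2 + 1 = 7
  Position 0: "fa"
  Position 1: "am"
  Position 2: "mi"
  Position 3: "il"
  Position 4: "li"
  Position 5: "ia"
  Position 6: "ar"
Bigrams = "fa", "am", "mi", "il", "li", "ia", "ar"


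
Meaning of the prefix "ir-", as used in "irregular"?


Prefix: ir-
Example: irregular = ir- + regular
Meaning = not


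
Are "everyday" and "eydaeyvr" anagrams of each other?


Word 1: "everyday" → sorted: adeervyy
Word 2: "eydaeyvr" → sorted: adeervyy
Same letters? adeervyy == adeervyy
Anagram = Yes


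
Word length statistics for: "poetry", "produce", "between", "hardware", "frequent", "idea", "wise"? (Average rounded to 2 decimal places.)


Lengths: "poetry"=6, "produce"=7, "between"=7, "hardware"=8, "frequent"=8, "idea"=4, "wise"=4
Sum = 44, Count = 7
Average = 44/7 = 6.29
= avg=6.29, min=4, max=8


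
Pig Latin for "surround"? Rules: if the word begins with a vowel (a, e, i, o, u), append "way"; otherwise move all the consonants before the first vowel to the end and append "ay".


Word: "surround"
Starts with consonant(s) → move to end, add 'ay'
Consonant cluster: "s"
Pig Latin = "urroundsay"


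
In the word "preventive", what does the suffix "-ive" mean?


Suffix: -ive
As in: preventive -> prevent + -ive
Meaning = tending to


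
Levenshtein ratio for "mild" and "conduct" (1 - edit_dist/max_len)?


Word 1: "mild" (length 4)
Word 2: "conduct" (length 7)
One optimal edit sequence:
  1. substitute 'm' -> 'c'  (+1)
  2. substitute 'i' -> 'o'  (+1)
  3. substitute 'l' -> 'n'  (+1)
  4. keep 'd'
  5. insert 'u'  (+1)
  6. insert 'c'  (+1)
  7. insert 't'  (+1)
Edit distance = 6
Max length = max(4, 7) = 7
Similarity = 1 - 6/7
= 0.1429


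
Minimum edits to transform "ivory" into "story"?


Word 1: "ivory" (length 5)
Word 2: "story" (length 5)
One optimal edit sequence (insert/delete/substitute each cost 1):
  1. substitute 'i' -> 's'  (+1)
  2. substitute 'v' -> 't'  (+1)
  3. keep 'o'
  4. keep 'r'
  5. keep 'y'
Total edit operations: 2
Edit distance = 2


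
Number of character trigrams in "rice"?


Word: "rice" (length 4)
Number of 3-grams = length - 3 + 1 = 4 - 3 + 1
= 2


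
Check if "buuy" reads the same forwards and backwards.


Word: "buuy"
Reversed: "yuub"
Forward == Backward? buuy != yuub
Palindrome = No


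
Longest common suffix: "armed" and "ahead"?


Word 1: "armed"
Word 2: "ahead"
Comparing from end:
  Pos -1: 'd' == 'd'
  Pos -2: 'e' != 'a' (stop)
LCS = "d" (length 1)


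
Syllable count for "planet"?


Word: "planet"
Syllable breakdown: plan-et
Counting: 2 parts
= 2 syllables


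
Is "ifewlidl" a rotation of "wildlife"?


Word: "wildlife", Candidate: "ifewlidl"
Method: check if candidate is substring of word+word
"wildlifewildlife" contains "ifewlidl"? No
Is rotation = No


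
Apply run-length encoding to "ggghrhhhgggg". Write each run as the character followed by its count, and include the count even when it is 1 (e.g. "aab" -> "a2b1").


String: "ggghrhhhgggg"
Scanning for consecutive runs:
  'g' x 3
  'h' x 1
  'r' x 1
  'h' x 3
  'g' x 4
RLE = "g3h1r1h3g4"


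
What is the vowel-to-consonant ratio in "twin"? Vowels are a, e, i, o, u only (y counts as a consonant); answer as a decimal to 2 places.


Word: "twin"
Vowels (a,e,i,o,u): 1
Consonants: 3
Ratio = 1/3
= 0.33


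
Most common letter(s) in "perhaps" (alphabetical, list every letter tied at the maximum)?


Word: "perhaps"
Letter counts:
  'a': 1
  'e': 1
  'h': 1
  'p': 2
  'r': 1
  's': 1
Maximum count = 2
Most frequent = 'p' (2 times each)


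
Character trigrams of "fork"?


Word: "fork" (length 4)
Number of trigrams = 4 - 3 + 1 = 2
  Position 0: "for"
  Position 1: "ork"
Trigrams = "for", "ork"


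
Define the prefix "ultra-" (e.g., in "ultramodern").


Prefix: ultra-
Example: ultramodern (ultra- + modern)
Meaning = beyond


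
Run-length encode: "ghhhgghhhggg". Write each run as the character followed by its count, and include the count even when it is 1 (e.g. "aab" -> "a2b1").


String: "ghhhgghhhggg"
Scanning for consecutive runs:
  'g' x 1
  'h' x 3
  'g' x 2
  'h' x 3
  'g' x 3
RLE = "g1h3g2h3g3"


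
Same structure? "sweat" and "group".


Pattern of "sweat": [0, 1, 2, 3, 4]
Pattern of "group": [0, 1, 2, 3, 4]
Patterns match
Same pattern = Yes


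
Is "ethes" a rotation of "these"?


Word: "these", Candidate: "ethes"
Method: check if candidate is substring of word+word
"thesethese" contains "ethes"? Yes
Is rotation = Yes


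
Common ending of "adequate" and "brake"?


Word 1: "adequate"
Word 2: "brake"
Comparing from end:
  Pos -1: 'e' == 'e'
  Pos -2: 't' != 'k' (stop)
LCS = "e" (length 1)


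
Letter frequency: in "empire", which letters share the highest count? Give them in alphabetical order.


Word: "empire"
Letter counts:
  'e': 2
  'i': 1
  'm': 1
  'p': 1
  'r': 1
Maximum count = 2
Most frequent = 'e' (2 times each)


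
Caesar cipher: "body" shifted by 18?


Word: "body"
Shift: 18
Each letter → (letter + shift) mod 26:
  'b' (1) + 18 = 19 → 't'
  'o' (14) + 18 = 6 → 'g'
  'd' (3) + 18 = 21 → 'v'
  'y' (24) + 18 = 16 → 'q'
Result = "tgvq"


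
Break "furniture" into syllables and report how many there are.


Word: "furniture"
Syllable breakdown: fur | ni | ture
Counting: 3 parts
= 3 syllables


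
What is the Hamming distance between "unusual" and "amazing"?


Comparing character by character (same length = 7):
  Pos 0: 'u' vs 'a' !=
  Pos 1: 'n' vs 'm' !=
  Pos 2: 'u' vs 'a' !=
  Pos 3: 's' vs 'z' !=
  Pos 4: 'u' vs 'i' !=
  Pos 5: 'a' vs 'n' !=
  Pos 6: 'l' vs 'g' !=
Hamming distance = 7


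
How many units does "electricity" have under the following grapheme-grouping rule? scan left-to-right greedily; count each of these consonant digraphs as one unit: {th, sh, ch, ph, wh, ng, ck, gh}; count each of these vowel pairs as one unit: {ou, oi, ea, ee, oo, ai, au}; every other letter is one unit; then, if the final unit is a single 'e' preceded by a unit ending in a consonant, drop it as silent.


Word: "electricity" (11 letters)
Left-to-right scan:
  1. 'e' (letter)
  2. 'l' (letter)
  3. 'e' (letter)
  4. 'c' (letter)
  5. 't' (letter)
  6. 'r' (letter)
  7. 'i' (letter)
  8. 'c' (letter)
  9. 'i' (letter)
  10. 't' (letter)
  11. 'y' (letter)
Units from scan: 11
Sound units = 11 units


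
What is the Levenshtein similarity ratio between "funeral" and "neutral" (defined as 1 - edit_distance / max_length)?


Word 1: "funeral" (length 7)
Word 2: "neutral" (length 7)
One optimal edit sequence:
  1. substitute 'f' -> 'n'  (+1)
  2. substitute 'u' -> 'e'  (+1)
  3. substitute 'n' -> 'u'  (+1)
  4. substitute 'e' -> 't'  (+1)
  5. keep 'r'
  6. keep 'a'
  7. keep 'l'
Edit distance = 4
Max length = max(7, 7) = 7
Similarity = 1 - 4/7
= 0.4286


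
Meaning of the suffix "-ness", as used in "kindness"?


Suffix: -ness
As in: kindness -> kind + -ness
Meaning = state of being


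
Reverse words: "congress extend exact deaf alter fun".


Original: "congress extend exact deaf alter fun"
Words (1..n): congress | extend | exact | deaf | alter | fun
Reversed (n..1): fun | alter | deaf | exact | extend | congress
Result = "fun alter deaf exact extend congress"


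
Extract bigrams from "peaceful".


Word: "peaceful" (length 8)
Number of bigrams = 8 - 2 + 1 = 7
  Position 0: "pe"
  Position 1: "ea"
  Position 2: "ac"
  Position 3: "ce"
  Position 4: "ef"
  Position 5: "fu"
  Position 6: "ul"
Bigrams = "pe", "ea", "ac", "ce", "ef", "fu", "ul"


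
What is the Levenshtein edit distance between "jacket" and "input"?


Word 1: "jacket" (length 6)
Word 2: "input" (length 5)
One optimal edit sequence (insert/delete/substitute each cost 1):
  1. delete 'j'  (+1)
  2. substitute 'a' -> 'i'  (+1)
  3. substitute 'c' -> 'n'  (+1)
  4. substitute 'k' -> 'p'  (+1)
  5. substitute 'e' -> 'u'  (+1)
  6. keep 't'
Total edit operations: 5
Edit distance = 5


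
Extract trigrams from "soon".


Word: "soon" (length 4)
Number of trigrams = 4 - 3 + 1 = 2
  Position 0: "soo"
  Position 1: "oon"
Trigrams = "soo", "oon"


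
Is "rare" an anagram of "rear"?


Word 1: "rear" → sorted: aerr
Word 2: "rare" → sorted: aerr
Same letters? aerr == aerr
Anagram = Yes


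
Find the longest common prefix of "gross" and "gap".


Word 1: "gross"
Word 2: "gap"
Comparing from start:
  Pos 0: 'g' == 'g'
  Pos 1: 'r' != 'a' (stop)
LCP = "g" (length 1)


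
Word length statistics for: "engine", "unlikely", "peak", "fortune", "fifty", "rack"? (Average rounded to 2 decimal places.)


Lengths: "engine"=6, "unlikely"=8, "peak"=4, "fortune"=7, "fifty"=5, "rack"=4
Sum = 34, Count = 6
Average = 34/6 = 5.67
= avg=5.67, min=4, max=8


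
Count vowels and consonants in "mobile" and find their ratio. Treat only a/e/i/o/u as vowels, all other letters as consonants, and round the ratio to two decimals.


Word: "mobile"
Vowels (a,e,i,o,u): 3
Consonants: 3
Ratio = 3/3
= 1.00


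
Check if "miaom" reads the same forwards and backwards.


Word: "miaom"
Reversed: "moaim"
Forward == Backward? miaom != moaim
Palindrome = No


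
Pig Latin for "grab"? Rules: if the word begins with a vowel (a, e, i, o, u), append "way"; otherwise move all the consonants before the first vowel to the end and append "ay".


Word: "grab"
Starts with consonant(s) → move to end, add 'ay'
Consonant cluster: "gr"
Pig Latin = "abgray"


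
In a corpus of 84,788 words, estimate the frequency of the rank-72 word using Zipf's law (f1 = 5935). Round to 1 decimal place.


Zipf's law: f(r) = f(1) / r
f(1) = 5935
f(72) = 5935 / 72
= 82.4 occurrences


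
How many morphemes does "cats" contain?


Word: "cats"
Morphemes: cat | -s
Each morpheme carries meaning
= 2 morphemes


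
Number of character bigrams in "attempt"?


Word: "attempt" (length 7)
Number of 2-grams = length - 2 + 1 = 7 - 2 + 1
= 6


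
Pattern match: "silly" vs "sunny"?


Pattern of "silly": [0, 1, 2, 2, 3]
Pattern of "sunny": [0, 1, 2, 2, 3]
Patterns match
Same pattern = Yes


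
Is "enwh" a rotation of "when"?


Word: "when", Candidate: "enwh"
Method: check if candidate is substring of word+word
"whenwhen" contains "enwh"? Yes
Is rotation = Yes


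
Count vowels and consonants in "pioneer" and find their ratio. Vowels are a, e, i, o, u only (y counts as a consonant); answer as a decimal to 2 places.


Word: "pioneer"
Vowels (a,e,i,o,u): 4
Consonants: 3
Ratio = 4/3
= 1.33


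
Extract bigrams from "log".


Word: "log" (length 3)
Number of bigrams = 3 - 2 + 1 = 2
  Position 0: "lo"
  Position 1: "og"
Bigrams = "lo", "og"


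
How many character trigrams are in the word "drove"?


Word: "drove" (length 5)
Number of 3-grams = length - 3 + 1 = 5 - 3 + 1
= 3


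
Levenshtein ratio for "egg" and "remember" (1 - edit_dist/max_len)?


Word 1: "egg" (length 3)
Word 2: "remember" (length 8)
One optimal edit sequence:
  1. insert 'r'  (+1)
  2. insert 'e'  (+1)
  3. insert 'm'  (+1)
  4. keep 'e'
  5. insert 'm'  (+1)
  6. insert 'b'  (+1)
  7. substitute 'g' -> 'e'  (+1)
  8. substitute 'g' -> 'r'  (+1)
Edit distance = 7
Max length = max(3, 8) = 8
Similarity = 1 - 7/8
= 0.1250


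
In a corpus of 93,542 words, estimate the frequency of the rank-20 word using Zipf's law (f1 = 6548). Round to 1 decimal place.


Zipf's law: f(r) = f(1) / r
f(1) = 6548
f(20) = 6548 / 20
= 327.4 occurrences


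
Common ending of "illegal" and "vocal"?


Word 1: "illegal"
Word 2: "vocal"
Comparing from end:
  Pos -1: 'l' == 'l'
  Pos -2: 'a' == 'a'
  Pos -3: 'g' != 'c' (stop)
LCS = "al" (length 2)


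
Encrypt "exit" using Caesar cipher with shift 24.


Word: "exit"
Shift: 24
Each letter → (letter + shift) mod 26:
  'e' (4) + 24 = 2 → 'c'
  'x' (23) + 24 = 21 → 'v'
  'i' (8) + 24 = 6 → 'g'
  't' (19) + 24 = 17 → 'r'
Result = "cvgr"


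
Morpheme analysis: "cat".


Word: "cat"
Morphemes: cat
Each morpheme carries meaning
= 1 morpheme


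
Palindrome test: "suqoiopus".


Word: "suqoiopus"
Reversed: "supoioqus"
Forward == Backward? suqoiopus != supoioqus
Palindrome = No


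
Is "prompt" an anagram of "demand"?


Word 1: "demand" → sorted: addemn
Word 2: "prompt" → sorted: mopprt
Same letters? addemn != mopprt
Anagram = No


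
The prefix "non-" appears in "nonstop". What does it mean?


Prefix: non-
As in: nonstop -> non- + stop
Meaning = not


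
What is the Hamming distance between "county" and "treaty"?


Comparing character by character (same length = 6):
  Pos 0: 'c' vs 't' !=
  Pos 1: 'o' vs 'r' !=
  Pos 2: 'u' vs 'e' !=
  Pos 3: 'n' vs 'a' !=
  Pos 4: 't' vs 't' =
  Pos 5: 'y' vs 'y' =
Hamming distance = 4


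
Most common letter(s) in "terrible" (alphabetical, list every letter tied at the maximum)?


Word: "terrible"
Letter counts:
  'b': 1
  'e': 2
  'i': 1
  'l': 1
  'r': 2
  't': 1
Maximum count = 2
Most frequent = 'e', 'r' (2 times each)


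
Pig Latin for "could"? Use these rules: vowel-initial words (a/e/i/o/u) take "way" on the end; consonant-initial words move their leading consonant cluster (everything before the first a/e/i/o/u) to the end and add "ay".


Word: "could"
Starts with consonant(s) → move to end, add 'ay'
Consonant cluster: "c"
Pig Latin = "ouldcay"


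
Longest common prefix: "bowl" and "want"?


Word 1: "bowl"
Word 2: "want"
Comparing from start:
  Pos 0: 'b' != 'w' (stop)
LCP = "" (length 0)


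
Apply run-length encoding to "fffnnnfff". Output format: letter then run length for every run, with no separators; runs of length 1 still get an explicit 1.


String: "fffnnnfff"
Scanning for consecutive runs:
  'f' x 3
  'n' x 3
  'f' x 3
RLE = "f3n3f3"


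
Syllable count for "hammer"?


Word: "hammer"
Syllable breakdown: ham | mer
Counting: 2 parts
= 2 syllables


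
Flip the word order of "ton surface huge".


Original: "ton surface huge"
Words (1..n): ton | surface | huge
Reversed (n..1): huge | surface | ton
Result = "huge surface ton"


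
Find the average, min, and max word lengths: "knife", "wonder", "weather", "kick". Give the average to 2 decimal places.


Lengths: "knife"=5, "wonder"=6, "weather"=7, "kick"=4
Sum = 22, Count = 4
Average = 22/4 = 5.50
= avg=5.50, min=4, max=7


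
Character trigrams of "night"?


Word: "night" (length 5)
Number of trigrams = 5 - 3 + 1 = 3
  Position 0: "nig"
  Position 1: "igh"
  Position 2: "ght"
Trigrams = "nig", "igh", "ght"


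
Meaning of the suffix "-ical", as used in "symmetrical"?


Suffix: -ical
As in: symmetrical -> symmetry + -ical, with a spelling change
Meaning = relating to


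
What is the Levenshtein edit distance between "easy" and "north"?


Word 1: "easy" (length 4)
Word 2: "north" (length 5)
One optimal edit sequence (insert/delete/substitute each cost 1):
  1. insert 'n'  (+1)
  2. substitute 'e' -> 'o'  (+1)
  3. substitute 'a' -> 'r'  (+1)
  4. substitute 's' -> 't'  (+1)
  5. substitute 'y' -> 'h'  (+1)
Total edit operations: 5
Edit distance = 5


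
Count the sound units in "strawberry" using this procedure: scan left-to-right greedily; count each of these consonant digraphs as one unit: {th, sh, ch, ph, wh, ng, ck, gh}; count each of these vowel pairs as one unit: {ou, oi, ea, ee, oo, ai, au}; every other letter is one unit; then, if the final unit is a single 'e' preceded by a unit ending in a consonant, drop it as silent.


Word: "strawberry" (10 letters)
Left-to-right scan:
  1. 's' (letter)
  2. 't' (letter)
  3. 'r' (letter)
  4. 'a' (letter)
  5. 'w' (letter)
  6. 'b' (letter)
  7. 'e' (letter)
  8. 'r' (letter)
  9. 'r' (letter)
  10. 'y' (letter)
Units from scan: 10
Sound units = 10 units


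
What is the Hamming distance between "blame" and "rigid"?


Comparing character by character (same length = 5):
  Pos 0: 'b' vs 'r' !=
  Pos 1: 'l' vs 'i' !=
  Pos 2: 'a' vs 'g' !=
  Pos 3: 'm' vs 'i' !=
  Pos 4: 'e' vs 'd' !=
Hamming distance = 5


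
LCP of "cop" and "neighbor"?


Word 1: "cop"
Word 2: "neighbor"
Comparing from start:
  Pos 0: 'c' != 'n' (stop)
LCP = "" (length 0)


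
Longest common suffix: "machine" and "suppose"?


Word 1: "machine"
Word 2: "suppose"
Comparing from end:
  Pos -1: 'e' == 'e'
  Pos -2: 'n' != 's' (stop)
LCS = "e" (length 1)


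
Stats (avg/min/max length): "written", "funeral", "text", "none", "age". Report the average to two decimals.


Lengths: "written"=7, "funeral"=7, "text"=4, "none"=4, "age"=3
Sum = 25, Count = 5
Average = 25/5 = 5.00
= avg=5.00, min=3, max=7


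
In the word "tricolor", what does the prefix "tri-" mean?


Prefix: tri-
Example: tricolor (tri- + color)
Meaning = three


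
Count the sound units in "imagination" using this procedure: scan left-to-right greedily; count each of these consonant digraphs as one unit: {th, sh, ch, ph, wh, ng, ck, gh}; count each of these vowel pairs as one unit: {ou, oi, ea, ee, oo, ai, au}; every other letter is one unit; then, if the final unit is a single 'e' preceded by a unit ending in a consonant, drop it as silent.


Word: "imagination" (11 letters)
Left-to-right scan:
  (1) 'i' (letter)
  (2) 'm' (letter)
  (3) 'a' (letter)
  (4) 'g' (letter)
  (5) 'i' (letter)
  (6) 'n' (letter)
  (7) 'a' (letter)
  (8) 't' (letter)
  (9) 'i' (letter)
  (10) 'o' (letter)
  (11) 'n' (letter)
Units from scan: 11
Sound units = 11 units


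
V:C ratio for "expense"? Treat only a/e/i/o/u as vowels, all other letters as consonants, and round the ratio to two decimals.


Word: "expense"
Vowels (a,e,i,o,u): 3
Consonants: 4
Ratio = 3/4
= 0.75


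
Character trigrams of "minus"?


Word: "minus" (length 5)
Number of trigrams = 5 - 3 + 1 = 3
  Position 0: "min"
  Position 1: "inu"
  Position 2: "nus"
Trigrams = "min", "inu", "nus"


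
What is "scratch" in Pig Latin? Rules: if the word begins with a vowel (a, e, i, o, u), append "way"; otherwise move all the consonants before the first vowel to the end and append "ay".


Word: "scratch"
Starts with consonant(s) → move to end, add 'ay'
Consonant cluster: "scr"
Pig Latin = "atchscray"


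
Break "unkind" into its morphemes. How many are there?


Word: "unkind"
Morphemes: un- | kind
Each morpheme carries meaning
= 2 morphemes


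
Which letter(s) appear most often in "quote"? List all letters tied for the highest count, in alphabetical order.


Word: "quote"
Letter counts:
  'e': 1
  'o': 1
  'q': 1
  't': 1
  'u': 1
Maximum count = 1
Most frequent = 'e', 'o', 'q', 't', 'u' (1 time each)


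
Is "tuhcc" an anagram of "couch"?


Word 1: "couch" → sorted: cchou
Word 2: "tuhcc" → sorted: cchtu
Same letters? cchou != cchtu
Anagram = No


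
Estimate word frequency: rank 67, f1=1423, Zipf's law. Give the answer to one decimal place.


Zipf's law: f(r) = f(1) / r
f(1) = 1423
f(67) = 1423 / 67
= 21.2 occurrences


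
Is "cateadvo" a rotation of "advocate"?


Word: "advocate", Candidate: "cateadvo"
Method: check if candidate is substring of word+word
"advocateadvocate" contains "cateadvo"? Yes
Is rotation = Yes


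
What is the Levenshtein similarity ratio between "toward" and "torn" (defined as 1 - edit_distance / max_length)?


Word 1: "toward" (length 6)
Word 2: "torn" (length 4)
One optimal edit sequence:
  1. keep 't'
  2. keep 'o'
  3. delete 'w'  (+1)
  4. delete 'a'  (+1)
  5. keep 'r'
  6. substitute 'd' -> 'n'  (+1)
Edit distance = 3
Max length = max(6, 4) = 6
Similarity = 1 - 3/6
= 0.5000


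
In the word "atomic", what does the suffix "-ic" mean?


Suffix: -ic
As in: atomic -> atom + -ic
Meaning = relating to


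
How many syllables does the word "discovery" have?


Word: "discovery"
Syllable breakdown: dis-cov-er-y
Counting: 4 parts
= 4 syllables


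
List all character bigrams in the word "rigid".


Word: "rigid" (length 5)
Number of bigrams = 5 - 2 + 1 = 4
  Position 0: "ri"
  Position 1: "ig"
  Position 2: "gi"
  Position 3: "id"
Bigrams = "ri", "ig", "gi", "id"


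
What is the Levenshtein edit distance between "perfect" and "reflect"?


Word 1: "perfect" (length 7)
Word 2: "reflect" (length 7)
One optimal edit sequence (insert/delete/substitute each cost 1):
  1. substitute 'p' -> 'r'  (+1)
  2. keep 'e'
  3. substitute 'r' -> 'f'  (+1)
  4. substitute 'f' -> 'l'  (+1)
  5. keep 'e'
  6. keep 'c'
  7. keep 't'
Total edit operations: 3
Edit distance = 3


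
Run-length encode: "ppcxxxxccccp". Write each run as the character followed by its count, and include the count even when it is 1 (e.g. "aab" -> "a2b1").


String: "ppcxxxxccccp"
Scanning for consecutive runs:
  'p' x 2
  'c' x 1
  'x' x 4
  'c' x 4
  'p' x 1
RLE = "p2c1x4c4p1"


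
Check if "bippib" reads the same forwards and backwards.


Word: "bippib"
Reversed: "bippib"
Forward == Backward? bippib == bippib
Palindrome = Yes


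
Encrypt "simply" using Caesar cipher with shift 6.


Word: "simply"
Shift: 6
Each letter → (letter + shift) mod 26:
  's' (18) + 6 = 24 → 'y'
  'i' (8) + 6 = 14 → 'o'
  'm' (12) + 6 = 18 → 's'
  'p' (15) + 6 = 21 → 'v'
  'l' (11) + 6 = 17 → 'r'
  'y' (24) + 6 = 4 → 'e'
Result = "yosvre"


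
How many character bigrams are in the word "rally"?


Word: "rally" (length 5)
Number of 2-grams = length - 2 + 1 = 5 - 2 + 1
= 4


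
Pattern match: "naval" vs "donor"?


Pattern of "naval": [0, 1, 2, 1, 3]
Pattern of "donor": [0, 1, 2, 1, 3]
Patterns match
Same pattern = Yes


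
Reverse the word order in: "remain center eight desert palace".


Original: "remain center eight desert palace"
Words (1..n): remain | center | eight | desert | palace
Reversed (n..1): palace | desert | eight | center | remain
Result = "palace desert eight center remain"


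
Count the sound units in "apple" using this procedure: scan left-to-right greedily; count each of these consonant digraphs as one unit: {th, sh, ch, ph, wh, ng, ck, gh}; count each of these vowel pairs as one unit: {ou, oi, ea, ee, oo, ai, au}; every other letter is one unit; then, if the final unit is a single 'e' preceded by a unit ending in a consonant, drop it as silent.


Word: "apple" (5 letters)
Left-to-right scan:
  1. 'a' (letter)
  2. 'p' (letter)
  3. 'p' (letter)
  4. 'l' (letter)
  5. 'e' (letter)
Units from scan: 5
Final unit is 'e' after a consonant -> drop as silent (-1)
Sound units = 4 units


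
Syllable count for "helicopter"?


Word: "helicopter"
Syllable breakdown: hel · i · cop · ter
Counting: 4 parts
= 4 syllables


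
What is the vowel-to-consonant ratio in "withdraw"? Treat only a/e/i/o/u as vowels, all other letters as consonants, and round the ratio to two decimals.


Word: "withdraw"
Vowels (a,e,i,o,u): 2
Consonants: 6
Ratio = 2/6
= 0.33


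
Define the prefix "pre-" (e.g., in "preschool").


Prefix: pre-
As in: preschool -> pre- + school
Meaning = before


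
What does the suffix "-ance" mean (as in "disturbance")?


Suffix: -ance
As in: disturbance -> disturb + -ance
Meaning = state of


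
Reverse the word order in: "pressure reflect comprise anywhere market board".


Original: "pressure reflect comprise anywhere market board"
Words (1..n): pressure | reflect | comprise | anywhere | market | board
Reversed (n..1): board | market | anywhere | comprise | reflect | pressure
Result = "board market anywhere comprise reflect pressure"


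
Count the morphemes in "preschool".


Word: "preschool"
Morphemes: pre- / school
Each morpheme carries meaning
= 2 morphemes


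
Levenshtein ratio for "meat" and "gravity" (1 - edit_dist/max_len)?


Word 1: "meat" (length 4)
Word 2: "gravity" (length 7)
One optimal edit sequence:
  1. substitute 'm' -> 'g'  (+1)
  2. substitute 'e' -> 'r'  (+1)
  3. keep 'a'
  4. insert 'v'  (+1)
  5. insert 'i'  (+1)
  6. keep 't'
  7. insert 'y'  (+1)
Edit distance = 5
Max length = max(4, 7) = 7
Similarity = 1 - 5/7
= 0.2857


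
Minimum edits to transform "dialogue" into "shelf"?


Word 1: "dialogue" (length 8)
Word 2: "shelf" (length 5)
One optimal edit sequence (insert/delete/substitute each cost 1):
  1. substitute 'd' -> 's'  (+1)
  2. substitute 'i' -> 'h'  (+1)
  3. substitute 'a' -> 'e'  (+1)
  4. keep 'l'
  5. delete 'o'  (+1)
  6. delete 'g'  (+1)
  7. delete 'u'  (+1)
  8. substitute 'e' -> 'f'  (+1)
Total edit operations: 7
Edit distance = 7


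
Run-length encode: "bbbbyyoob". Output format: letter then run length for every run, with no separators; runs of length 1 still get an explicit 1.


String: "bbbbyyoob"
Scanning for consecutive runs:
  'b' x 4
  'y' x 2
  'o' x 2
  'b' x 1
RLE = "b4y2o2b1"


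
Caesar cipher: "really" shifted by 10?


Word: "really"
Shift: 10
Each letter → (letter + shift) mod 26:
  'r' (17) + 10 = 1 → 'b'
  'e' (4) + 10 = 14 → 'o'
  'a' (0) + 10 = 10 → 'k'
  'l' (11) + 10 = 21 → 'v'
  'l' (11) + 10 = 21 → 'v'
  'y' (24) + 10 = 8 → 'i'
Result = "bokvvi"


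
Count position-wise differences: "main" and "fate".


Comparing character by character (same length = 4):
  Pos 0: 'm' vs 'f' !=
  Pos 1: 'a' vs 'a' =
  Pos 2: 'i' vs 't' !=
  Pos 3: 'n' vs 'e' !=
Hamming distance = 3


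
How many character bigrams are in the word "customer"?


Word: "customer" (length 8)
Number of 2-grams = length - 2 + 1 = 8 - 2 + 1
= 7


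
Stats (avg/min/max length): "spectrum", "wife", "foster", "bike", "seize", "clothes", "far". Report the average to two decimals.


Lengths: "spectrum"=8, "wife"=4, "foster"=6, "bike"=4, "seize"=5, "clothes"=7, "far"=3
Sum = 37, Count = 7
Average = 37/7 = 5.29
= avg=5.29, min=3, max=8
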